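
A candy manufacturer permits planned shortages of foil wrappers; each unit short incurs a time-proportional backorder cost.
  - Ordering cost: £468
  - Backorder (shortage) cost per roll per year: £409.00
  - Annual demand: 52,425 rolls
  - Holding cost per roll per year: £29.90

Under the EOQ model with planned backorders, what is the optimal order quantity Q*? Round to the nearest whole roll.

1,327 rolls

Basic EOQ = √(2·52,425·468/29.9) = 1,281.066
Backorder adjustment √((H+b)/b) = √((29.9+409)/409) = 1.0359
Q* = 1,281.066 × 1.0359 ≈ 1,327.07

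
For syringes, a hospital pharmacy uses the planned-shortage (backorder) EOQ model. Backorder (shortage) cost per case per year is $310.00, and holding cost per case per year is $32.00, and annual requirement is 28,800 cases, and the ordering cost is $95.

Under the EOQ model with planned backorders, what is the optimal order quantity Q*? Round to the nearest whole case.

Q* = √(2DS/H) · √((H + b)/b)
   = √(2 × 28,800 × 95 / 32) · √((32 + 310) / 310)
   = 413.521 × 1.0503 ≈ 434.34

434 cases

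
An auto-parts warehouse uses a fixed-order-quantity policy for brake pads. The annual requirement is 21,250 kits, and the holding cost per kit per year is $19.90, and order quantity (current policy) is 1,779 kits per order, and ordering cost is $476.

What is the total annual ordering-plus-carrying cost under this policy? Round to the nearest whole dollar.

$23,387

Annual ordering cost = (D/Q)·S = (21,250/1,779) × 476 = $5,685.78
Annual holding cost  = (Q/2)·H = (1,779/2) × 19.9 = $17,701.05
Total = $5,685.78 + $17,701.05 = $23,386.83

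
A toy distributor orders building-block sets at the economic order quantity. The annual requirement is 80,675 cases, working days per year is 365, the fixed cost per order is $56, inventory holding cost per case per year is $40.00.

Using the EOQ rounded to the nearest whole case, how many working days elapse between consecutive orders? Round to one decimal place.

EOQ = √(2DS/H) = √(2 × 80,675 × 56 / 40)
    = √(225,890.00) ≈ 475.28 → Q = 475 cases
Days between orders = 365 / (D/Q) = 365 / 169.842 ≈ 2.149

2.1 days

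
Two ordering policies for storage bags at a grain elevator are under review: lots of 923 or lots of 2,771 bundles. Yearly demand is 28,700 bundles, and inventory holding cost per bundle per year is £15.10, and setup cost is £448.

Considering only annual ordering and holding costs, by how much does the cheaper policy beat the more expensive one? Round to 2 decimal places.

Annual cost at Q: ordering D·S/Q plus holding Q·H/2.
TC(923) = (28,700/923)×448 + (923/2)×15.1 = £20,898.88
TC(2,771) = (28,700/2,771)×448 + (2,771/2)×15.1 = £25,561.11
|ΔTC| = |£20,898.88 − £25,561.11| = £4,662.23

£4,662.23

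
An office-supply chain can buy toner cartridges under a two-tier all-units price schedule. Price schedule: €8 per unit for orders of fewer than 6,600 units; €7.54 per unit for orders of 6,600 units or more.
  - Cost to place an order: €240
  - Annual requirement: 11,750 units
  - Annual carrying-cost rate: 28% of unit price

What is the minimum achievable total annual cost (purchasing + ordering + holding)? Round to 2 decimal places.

€95,989.23

H₁ = 28%×€8 = €2.2400;  H₂ = 28%×€7.54 = €2.1112
EOQ₁ = √(2×11,750×240/2.2400) = 1,586.78  (< 6,600, feasible at tier 1)
EOQ₂ = √(2×11,750×240/2.1112) = 1,634.46  (< 6,600 → use Q = 6,600 at tier-2 price)
TC(tier 1 (EOQ₁), Q≈1,586.8) = €97,554.38
TC(tier 2, Q≈6,600.0) = €95,989.23
Minimum at tier 2: €95,989.23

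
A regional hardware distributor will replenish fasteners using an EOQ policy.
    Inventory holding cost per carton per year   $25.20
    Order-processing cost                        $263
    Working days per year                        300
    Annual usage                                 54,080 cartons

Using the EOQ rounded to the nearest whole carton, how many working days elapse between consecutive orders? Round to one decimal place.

5.9 days

EOQ = √(2DS/H) = √(2 × 54,080 × 263 / 25.2)
    = √(1,128,812.70) ≈ 1,062.46 → Q = 1,062 cartons
Days between orders = 300 / (D/Q) = 300 / 50.923 ≈ 5.891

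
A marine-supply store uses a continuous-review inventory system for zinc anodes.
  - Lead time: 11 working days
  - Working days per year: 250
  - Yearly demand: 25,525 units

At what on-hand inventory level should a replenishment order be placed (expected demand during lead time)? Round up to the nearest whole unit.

1,124 units

Daily demand d = 25,525 / 250 = 102.100 units/day
Demand during lead time = 102.100 × 11 = 1,123.10
Reorder point = 1,123.10 → round up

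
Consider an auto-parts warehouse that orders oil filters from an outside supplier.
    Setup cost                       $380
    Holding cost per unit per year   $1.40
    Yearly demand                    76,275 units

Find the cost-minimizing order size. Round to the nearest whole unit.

6,435 units

Optimal lot size Q* = (2 × 76,275 × $380 / $1.4)^½ ≈ 6,434.78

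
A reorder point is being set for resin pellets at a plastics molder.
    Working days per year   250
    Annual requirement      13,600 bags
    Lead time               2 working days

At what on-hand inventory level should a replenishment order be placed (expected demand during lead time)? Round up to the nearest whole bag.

Daily demand d = 13,600 / 250 = 54.400 bags/day
Demand during lead time = 54.400 × 2 = 108.80
Reorder point = 108.80 → round up

109 bags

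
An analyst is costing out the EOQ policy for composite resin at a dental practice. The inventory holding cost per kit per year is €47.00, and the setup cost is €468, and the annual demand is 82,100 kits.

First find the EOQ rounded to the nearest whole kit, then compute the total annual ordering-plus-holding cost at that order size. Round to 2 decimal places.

€60,097.78

2DS/H = 2·82,100·468/47 = 1,635,012.77
EOQ = √1,635,012.77 ≈ 1,278.68 → Q = 1,279 kits
Annual ordering cost = (D/Q)·S = (82,100/1,279) × 468 = €30,041.28
Annual holding cost  = (Q/2)·H = (1,279/2) × 47 = €30,056.50
Total = €30,041.28 + €30,056.50 = €60,097.78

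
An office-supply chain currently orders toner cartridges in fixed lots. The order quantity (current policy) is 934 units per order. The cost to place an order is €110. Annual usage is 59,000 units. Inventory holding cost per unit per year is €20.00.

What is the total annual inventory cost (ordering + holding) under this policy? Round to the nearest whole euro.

€16,289

Annual ordering cost = (D/Q)·S = (59,000/934) × 110 = €6,948.61
Annual holding cost  = (Q/2)·H = (934/2) × 20 = €9,340.00
Total = €6,948.61 + €9,340.00 = €16,288.61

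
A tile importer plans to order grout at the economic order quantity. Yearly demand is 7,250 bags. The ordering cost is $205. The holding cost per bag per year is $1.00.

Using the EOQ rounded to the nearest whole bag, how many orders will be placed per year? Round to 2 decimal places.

4.21 orders per year

Optimal lot size Q* = (2 × 7,250 × $205 / $1)^½ ≈ 1,724.09 → Q = 1,724
N = D/Q = 7,250/1,724 ≈ 4.205 orders/yr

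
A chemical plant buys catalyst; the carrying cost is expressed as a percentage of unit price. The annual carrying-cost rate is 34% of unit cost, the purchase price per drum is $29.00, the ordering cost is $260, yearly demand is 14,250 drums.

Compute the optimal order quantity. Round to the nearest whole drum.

867 drums

Carrying cost H = $29 × 34% = $9.8600/drum/yr
2DS/H = 2·14,250·260/9.86 = 751,521.30
EOQ = √751,521.30 ≈ 866.90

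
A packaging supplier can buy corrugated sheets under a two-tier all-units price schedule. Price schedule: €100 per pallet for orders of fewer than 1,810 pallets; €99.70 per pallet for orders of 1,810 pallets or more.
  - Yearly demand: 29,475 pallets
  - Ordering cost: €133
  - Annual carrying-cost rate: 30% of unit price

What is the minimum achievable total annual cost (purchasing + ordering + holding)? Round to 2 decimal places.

€2,962,836.57

H₁ = 30%×€100 = €30.0000;  H₂ = 30%×€99.70 = €29.9100
EOQ₁ = √(2×29,475×133/30.0000) = 511.22  (< 1,810, feasible at tier 1)
EOQ₂ = √(2×29,475×133/29.9100) = 511.99  (< 1,810 → use Q = 1,810 at tier-2 price)
TC(tier 1 (EOQ₁), Q≈511.2) = €2,962,836.57
TC(tier 2, Q≈1,810.0) = €2,967,891.89
Minimum at tier 1 (EOQ₁): €2,962,836.57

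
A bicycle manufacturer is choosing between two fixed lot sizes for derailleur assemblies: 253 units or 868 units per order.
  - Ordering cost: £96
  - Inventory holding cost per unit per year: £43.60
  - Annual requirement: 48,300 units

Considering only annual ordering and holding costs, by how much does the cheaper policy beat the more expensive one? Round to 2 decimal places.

Annual cost at Q: ordering D·S/Q plus holding Q·H/2.
TC(253) = (48,300/253)×96 + (253/2)×43.6 = £23,842.67
TC(868) = (48,300/868)×96 + (868/2)×43.6 = £24,264.34
Lots of 253 are cheaper by £421.66.

£421.66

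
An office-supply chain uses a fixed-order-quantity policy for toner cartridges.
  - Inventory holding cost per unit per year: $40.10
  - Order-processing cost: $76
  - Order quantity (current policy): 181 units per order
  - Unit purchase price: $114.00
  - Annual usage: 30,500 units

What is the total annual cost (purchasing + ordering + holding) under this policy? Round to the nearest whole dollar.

Ordering: D/Q × S = 30,500/181 × $76 = $12,806.63
Holding:  Q/2 × H = 181/2 × $40.1 = $3,629.05
Purchase cost = D·C = 30,500 × 114 = $3,477,000.00
Total = $12,806.63 + $3,629.05 + $3,477,000.00 = $3,493,435.68

$3,493,436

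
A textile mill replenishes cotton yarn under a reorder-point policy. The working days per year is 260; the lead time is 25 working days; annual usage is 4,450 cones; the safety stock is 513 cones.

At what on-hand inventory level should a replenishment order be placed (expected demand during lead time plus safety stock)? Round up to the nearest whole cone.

Daily demand d = 4,450 / 260 = 17.115 cones/day
Demand during lead time = 17.115 × 25 = 427.88
Reorder point = 427.88 + 513 = 940.88 → round up

941 cones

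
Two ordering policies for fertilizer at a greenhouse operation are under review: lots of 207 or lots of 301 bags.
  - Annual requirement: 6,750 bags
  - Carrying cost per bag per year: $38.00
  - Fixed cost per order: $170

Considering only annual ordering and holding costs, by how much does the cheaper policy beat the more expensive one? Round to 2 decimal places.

For each Q, cost = (D/Q)·S + (Q/2)·H.
TC(207) = (6,750/207)×170 + (207/2)×38 = $9,476.48
TC(301) = (6,750/301)×170 + (301/2)×38 = $9,531.29
Lots of 207 are cheaper by $54.81.

$54.81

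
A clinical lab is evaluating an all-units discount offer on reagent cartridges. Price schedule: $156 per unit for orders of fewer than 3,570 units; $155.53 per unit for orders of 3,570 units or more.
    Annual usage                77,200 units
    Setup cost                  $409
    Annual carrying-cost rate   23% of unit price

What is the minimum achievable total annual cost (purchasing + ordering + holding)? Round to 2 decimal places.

$12,079,613.32

H₁ = 23%×$156 = $35.8800;  H₂ = 23%×$155.53 = $35.7719
EOQ₁ = √(2×77,200×409/35.8800) = 1,326.66  (< 3,570, feasible at tier 1)
EOQ₂ = √(2×77,200×409/35.7719) = 1,328.66  (< 3,570 → use Q = 3,570 at tier-2 price)
TC(tier 1 (EOQ₁), Q≈1,326.7) = $12,090,800.50
TC(tier 2, Q≈3,570.0) = $12,079,613.32
Minimum at tier 2: $12,079,613.32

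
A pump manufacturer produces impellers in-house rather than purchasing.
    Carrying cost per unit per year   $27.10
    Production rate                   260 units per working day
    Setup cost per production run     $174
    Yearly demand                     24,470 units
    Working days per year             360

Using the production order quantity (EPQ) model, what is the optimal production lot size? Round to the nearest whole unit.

652 units

Daily demand d = 24,470/360 = 67.972; p = 260; 1 − d/p = 0.73857
EPQ = √(2DS / (H(1 − d/p)))
    = √(2 × 24,470 × 174 / (27.1 × 0.73857)) ≈ 652.27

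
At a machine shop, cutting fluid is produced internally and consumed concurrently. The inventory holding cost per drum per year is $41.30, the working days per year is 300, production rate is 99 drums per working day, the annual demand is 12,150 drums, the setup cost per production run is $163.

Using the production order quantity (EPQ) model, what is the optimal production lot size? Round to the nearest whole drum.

Daily demand d = 12,150/300 = 40.500; p = 99; 1 − d/p = 0.59091
EPQ = √(2DS / (H(1 − d/p)))
    = √(2 × 12,150 × 163 / (41.3 × 0.59091)) ≈ 402.87

403 drums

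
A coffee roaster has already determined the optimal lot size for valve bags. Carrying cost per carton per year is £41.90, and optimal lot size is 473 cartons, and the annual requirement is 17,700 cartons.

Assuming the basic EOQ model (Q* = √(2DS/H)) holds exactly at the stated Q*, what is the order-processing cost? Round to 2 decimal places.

EOQ relation: Q² = 2DS/H, so rearrange for the unknown.
S = Q²H / (2D) = 473² × 41.9 / (2 × 17,700) = 264.8092

£264.81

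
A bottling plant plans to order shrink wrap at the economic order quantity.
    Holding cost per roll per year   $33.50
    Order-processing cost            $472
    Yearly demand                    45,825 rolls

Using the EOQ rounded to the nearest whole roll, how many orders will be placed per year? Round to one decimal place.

40.3 orders per year

2DS/H = 2·45,825·472/33.5 = 1,291,307.46
EOQ = √1,291,307.46 ≈ 1,136.36 → Q = 1,136
Orders per year = D/Q = 45,825 / 1,136 = 40.339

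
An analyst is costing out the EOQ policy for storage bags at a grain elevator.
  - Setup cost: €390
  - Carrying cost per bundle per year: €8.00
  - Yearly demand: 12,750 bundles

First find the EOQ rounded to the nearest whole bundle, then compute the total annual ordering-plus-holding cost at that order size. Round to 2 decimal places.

2DS/H = 2·12,750·390/8 = 1,243,125.00
EOQ = √1,243,125.00 ≈ 1,114.96 → Q = 1,115 bundles
Orders/yr = 12,750/1,115 = 11.435; ordering cost = 11.435 × €390 = €4,459.64
Average inventory = 1,115/2 = 557.5; holding cost = 557.5 × €8 = €4,460.00
Total = €4,459.64 + €4,460.00 = €8,919.64

€8,919.64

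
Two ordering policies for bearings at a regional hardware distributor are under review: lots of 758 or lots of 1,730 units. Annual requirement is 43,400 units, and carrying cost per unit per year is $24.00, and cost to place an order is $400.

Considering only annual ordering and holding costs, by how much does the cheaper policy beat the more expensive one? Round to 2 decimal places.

$1,203.69

Annual cost at Q: ordering D·S/Q plus holding Q·H/2.
TC(758) = (43,400/758)×400 + (758/2)×24 = $31,998.37
TC(1,730) = (43,400/1,730)×400 + (1,730/2)×24 = $30,794.68
Cheaper: Q = 1,730.  Difference = $1,203.69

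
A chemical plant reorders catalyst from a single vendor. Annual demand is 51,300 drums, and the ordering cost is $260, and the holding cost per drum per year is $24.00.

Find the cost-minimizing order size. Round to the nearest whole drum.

Optimal lot size Q* = (2 × 51,300 × $260 / $24)^½ ≈ 1,054.28

1,054 drums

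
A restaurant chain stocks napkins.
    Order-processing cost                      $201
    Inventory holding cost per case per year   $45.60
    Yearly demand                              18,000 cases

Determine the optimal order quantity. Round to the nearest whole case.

398 cases

Q* = √(2·D·S / H) = √(2·18,000·201 / 45.6) = √158,684.2 ≈ 398.35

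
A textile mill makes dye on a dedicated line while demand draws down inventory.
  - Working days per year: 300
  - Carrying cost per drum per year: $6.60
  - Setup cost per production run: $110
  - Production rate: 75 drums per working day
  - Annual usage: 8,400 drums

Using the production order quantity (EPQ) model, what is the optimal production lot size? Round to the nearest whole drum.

668 drums

d = 8,400/300 = 28.0000 drums/day;  effective holding cost H(1 − d/p) = 6.6·(1 − 28.0000/75) = 4.13600
Q* = √(2DS / H_eff) = √(2·8,400·110 / 4.13600) ≈ 668.44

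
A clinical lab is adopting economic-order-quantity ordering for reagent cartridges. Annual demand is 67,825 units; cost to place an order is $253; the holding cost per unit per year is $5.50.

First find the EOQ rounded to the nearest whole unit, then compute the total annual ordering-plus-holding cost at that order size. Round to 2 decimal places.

$13,738.89

Q* = √(2·D·S / H) = √(2·67,825·253 / 5.5) = √6,239,900.0 ≈ 2,497.98 → Q = 2,498 units
Ordering: D/Q × S = 67,825/2,498 × $253 = $6,869.39
Holding:  Q/2 × H = 2,498/2 × $5.5 = $6,869.50
Total = $6,869.39 + $6,869.50 = $13,738.89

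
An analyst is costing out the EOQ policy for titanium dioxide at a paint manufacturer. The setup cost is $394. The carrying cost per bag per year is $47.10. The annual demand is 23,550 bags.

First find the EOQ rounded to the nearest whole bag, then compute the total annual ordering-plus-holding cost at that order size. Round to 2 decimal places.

$29,564.40

2DS/H = 2·23,550·394/47.1 = 394,000.00
EOQ = √394,000.00 ≈ 627.69 → Q = 628 bags
Ordering: D/Q × S = 23,550/628 × $394 = $14,775.00
Holding:  Q/2 × H = 628/2 × $47.1 = $14,789.40
Total = $14,775.00 + $14,789.40 = $29,564.40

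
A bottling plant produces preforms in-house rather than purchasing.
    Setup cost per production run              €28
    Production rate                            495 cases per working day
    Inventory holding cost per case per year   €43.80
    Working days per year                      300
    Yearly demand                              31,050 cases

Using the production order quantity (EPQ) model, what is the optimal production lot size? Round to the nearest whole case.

Daily demand d = 31,050/300 = 103.500; p = 495; 1 − d/p = 0.79091
EPQ = √(2DS / (H(1 − d/p)))
    = √(2 × 31,050 × 28 / (43.8 × 0.79091)) ≈ 224.04

224 cases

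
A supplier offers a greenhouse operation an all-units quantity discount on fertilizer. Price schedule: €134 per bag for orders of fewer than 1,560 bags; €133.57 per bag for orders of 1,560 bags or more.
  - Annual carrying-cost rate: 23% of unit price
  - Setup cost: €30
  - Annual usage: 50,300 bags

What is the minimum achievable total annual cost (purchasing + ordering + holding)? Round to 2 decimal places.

H₁ = 23%×€134 = €30.8200;  H₂ = 23%×€133.57 = €30.7211
EOQ₁ = √(2×50,300×30/30.8200) = 312.93  (< 1,560, feasible at tier 1)
EOQ₂ = √(2×50,300×30/30.7211) = 313.43  (< 1,560 → use Q = 1,560 at tier-2 price)
TC(tier 1 (EOQ₁), Q≈312.9) = €6,749,844.42
TC(tier 2, Q≈1,560.0) = €6,743,500.77
Minimum at tier 2: €6,743,500.77

€6,743,500.77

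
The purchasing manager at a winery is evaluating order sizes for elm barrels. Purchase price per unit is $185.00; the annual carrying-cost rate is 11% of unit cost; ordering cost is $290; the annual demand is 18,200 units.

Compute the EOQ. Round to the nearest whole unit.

720 units

H = i·C = 0.11 × $185 = $20.3500 per unit-year
EOQ = √(2DS/H) = √(2 × 18,200 × 290 / 20.35)
    = √(518,722.36) ≈ 720.22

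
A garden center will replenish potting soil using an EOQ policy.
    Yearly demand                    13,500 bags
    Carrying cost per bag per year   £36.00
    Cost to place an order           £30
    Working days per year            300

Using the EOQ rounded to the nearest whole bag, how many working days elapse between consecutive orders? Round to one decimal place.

3.3 days

2DS/H = 2·13,500·30/36 = 22,500.00
EOQ = √22,500.00 ≈ 150.00 → Q = 150 bags
Cycle time = (working days × Q)/D = (300 × 150) / 13,500 = 3.333 days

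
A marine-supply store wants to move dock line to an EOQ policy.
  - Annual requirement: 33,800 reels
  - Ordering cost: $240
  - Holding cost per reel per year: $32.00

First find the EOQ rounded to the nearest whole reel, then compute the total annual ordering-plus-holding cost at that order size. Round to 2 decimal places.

$22,785.26

EOQ = √(2DS/H) = √(2 × 33,800 × 240 / 32)
    = √(507,000.00) ≈ 712.04 → Q = 712 reels
Orders/yr = 33,800/712 = 47.472; ordering cost = 47.472 × $240 = $11,393.26
Average inventory = 712/2 = 356; holding cost = 356 × $32 = $11,392.00
Total = $11,393.26 + $11,392.00 = $22,785.26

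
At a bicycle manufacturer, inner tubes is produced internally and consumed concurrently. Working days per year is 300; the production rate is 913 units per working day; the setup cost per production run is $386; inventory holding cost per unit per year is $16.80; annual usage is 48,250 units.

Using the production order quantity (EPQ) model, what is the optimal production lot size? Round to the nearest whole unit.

1,641 units

d = 48,250/300 = 160.8333 units/day;  effective holding cost H(1 − d/p) = 16.8·(1 − 160.8333/913) = 13.84053
Q* = √(2DS / H_eff) = √(2·48,250·386 / 13.84053) ≈ 1,640.52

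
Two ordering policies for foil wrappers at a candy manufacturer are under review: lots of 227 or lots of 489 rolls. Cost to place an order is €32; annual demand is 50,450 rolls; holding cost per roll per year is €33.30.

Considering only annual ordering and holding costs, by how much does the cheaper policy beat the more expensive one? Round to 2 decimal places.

€551.84

TC(Q) = (D/Q)S + (Q/2)H
TC(227) = (50,450/227)×32 + (227/2)×33.3 = €10,891.44
TC(489) = (50,450/489)×32 + (489/2)×33.3 = €11,443.28
Cheaper: Q = 227.  Difference = €551.84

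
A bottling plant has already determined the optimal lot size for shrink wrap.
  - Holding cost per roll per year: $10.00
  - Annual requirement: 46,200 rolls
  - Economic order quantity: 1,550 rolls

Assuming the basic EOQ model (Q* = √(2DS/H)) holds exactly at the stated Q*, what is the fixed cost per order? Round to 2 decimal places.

$260.01

From Q* = √(2DS/H) ⇒ Q*² = 2DS/H.
S = Q²H / (2D) = 1,550² × 10 / (2 × 46,200) = 260.0108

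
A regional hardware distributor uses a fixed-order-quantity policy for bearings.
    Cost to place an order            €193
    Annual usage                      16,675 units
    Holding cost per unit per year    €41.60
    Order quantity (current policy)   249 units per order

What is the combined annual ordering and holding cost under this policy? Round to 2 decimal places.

€18,104.00

Orders/yr = 16,675/249 = 66.968; ordering cost = 66.968 × €193 = €12,924.80
Average inventory = 249/2 = 124.5; holding cost = 124.5 × €41.6 = €5,179.20
Total = €12,924.80 + €5,179.20 = €18,104.00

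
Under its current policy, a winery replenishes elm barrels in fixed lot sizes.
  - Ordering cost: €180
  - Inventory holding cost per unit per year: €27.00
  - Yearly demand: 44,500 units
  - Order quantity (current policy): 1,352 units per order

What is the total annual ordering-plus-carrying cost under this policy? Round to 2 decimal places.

€24,176.56

Ordering: D/Q × S = 44,500/1,352 × €180 = €5,924.56
Holding:  Q/2 × H = 1,352/2 × €27 = €18,252.00
Total = €5,924.56 + €18,252.00 = €24,176.56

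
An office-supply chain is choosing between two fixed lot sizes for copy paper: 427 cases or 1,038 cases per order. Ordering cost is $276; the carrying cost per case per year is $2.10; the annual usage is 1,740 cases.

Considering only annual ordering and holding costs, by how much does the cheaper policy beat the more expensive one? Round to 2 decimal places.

For each Q, cost = (D/Q)·S + (Q/2)·H.
TC(427) = (1,740/427)×276 + (427/2)×2.1 = $1,573.03
TC(1,038) = (1,740/1,038)×276 + (1,038/2)×2.1 = $1,552.56
|ΔTC| = |$1,573.03 − $1,552.56| = $20.47

$20.47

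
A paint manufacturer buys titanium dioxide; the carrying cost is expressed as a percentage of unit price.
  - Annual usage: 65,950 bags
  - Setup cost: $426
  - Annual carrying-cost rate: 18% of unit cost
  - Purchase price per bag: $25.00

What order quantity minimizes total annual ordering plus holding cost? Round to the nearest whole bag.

Carrying cost H = $25 × 18% = $4.5000/bag/yr
EOQ = √(2DS/H) = √(2 × 65,950 × 426 / 4.5)
    = √(12,486,533.33) ≈ 3,533.63

3,534 bags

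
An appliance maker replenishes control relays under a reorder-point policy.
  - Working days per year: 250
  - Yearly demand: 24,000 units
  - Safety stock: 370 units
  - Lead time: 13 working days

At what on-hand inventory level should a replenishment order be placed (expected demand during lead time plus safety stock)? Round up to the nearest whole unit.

1,618 units

Daily demand d = 24,000 / 250 = 96.000 units/day
Demand during lead time = 96.000 × 13 = 1,248.00
Reorder point = 1,248.00 + 370 = 1,618.00 → round up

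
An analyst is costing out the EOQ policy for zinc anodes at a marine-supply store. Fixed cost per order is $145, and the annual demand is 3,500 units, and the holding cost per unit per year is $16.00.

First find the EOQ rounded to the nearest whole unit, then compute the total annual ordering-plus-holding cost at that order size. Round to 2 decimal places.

EOQ = √(2DS/H) = √(2 × 3,500 × 145 / 16)
    = √(63,437.50) ≈ 251.87 → Q = 252 units
Orders/yr = 3,500/252 = 13.889; ordering cost = 13.889 × $145 = $2,013.89
Average inventory = 252/2 = 126; holding cost = 126 × $16 = $2,016.00
Total = $2,013.89 + $2,016.00 = $4,029.89

$4,029.89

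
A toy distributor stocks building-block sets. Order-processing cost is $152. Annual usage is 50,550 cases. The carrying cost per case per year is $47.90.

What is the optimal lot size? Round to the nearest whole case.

566 cases

EOQ = √(2DS/H) = √(2 × 50,550 × 152 / 47.9)
    = √(320,818.37) ≈ 566.41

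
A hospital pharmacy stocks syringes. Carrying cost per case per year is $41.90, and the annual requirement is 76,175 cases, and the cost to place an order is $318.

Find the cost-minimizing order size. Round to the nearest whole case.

Q* = √(2·D·S / H) = √(2·76,175·318 / 41.9) = √1,156,260.1 ≈ 1,075.30

1,075 cases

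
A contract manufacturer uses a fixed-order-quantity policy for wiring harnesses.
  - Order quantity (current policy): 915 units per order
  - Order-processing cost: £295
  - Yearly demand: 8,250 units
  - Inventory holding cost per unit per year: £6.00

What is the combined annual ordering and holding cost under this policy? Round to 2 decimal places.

£5,404.84

Annual ordering cost = (D/Q)·S = (8,250/915) × 295 = £2,659.84
Annual holding cost  = (Q/2)·H = (915/2) × 6 = £2,745.00
Total = £2,659.84 + £2,745.00 = £5,404.84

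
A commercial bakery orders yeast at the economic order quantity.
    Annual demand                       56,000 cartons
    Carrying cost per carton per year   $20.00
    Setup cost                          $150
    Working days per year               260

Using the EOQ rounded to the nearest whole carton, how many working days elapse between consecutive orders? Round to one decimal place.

4.3 days

Optimal lot size Q* = (2 × 56,000 × $150 / $20)^½ ≈ 916.52 → Q = 917 cartons
Days between orders = 260 / (D/Q) = 260 / 61.069 ≈ 4.258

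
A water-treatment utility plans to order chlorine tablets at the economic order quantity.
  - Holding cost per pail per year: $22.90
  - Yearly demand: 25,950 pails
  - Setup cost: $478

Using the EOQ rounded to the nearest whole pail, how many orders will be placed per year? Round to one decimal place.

Optimal lot size Q* = (2 × 25,950 × $478 / $22.9)^½ ≈ 1,040.83 → Q = 1,041
N = D/Q = 25,950/1,041 ≈ 24.928 orders/yr

24.9 orders per year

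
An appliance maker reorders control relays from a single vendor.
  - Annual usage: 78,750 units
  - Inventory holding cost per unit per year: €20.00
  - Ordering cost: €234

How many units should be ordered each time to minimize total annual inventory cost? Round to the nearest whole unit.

1,357 units

2DS/H = 2·78,750·234/20 = 1,842,750.00
EOQ = √1,842,750.00 ≈ 1,357.48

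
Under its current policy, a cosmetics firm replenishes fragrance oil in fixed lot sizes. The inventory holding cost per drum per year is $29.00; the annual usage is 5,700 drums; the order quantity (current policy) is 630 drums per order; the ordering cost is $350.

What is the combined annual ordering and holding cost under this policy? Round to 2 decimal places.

Ordering: D/Q × S = 5,700/630 × $350 = $3,166.67
Holding:  Q/2 × H = 630/2 × $29 = $9,135.00
Total = $3,166.67 + $9,135.00 = $12,301.67

$12,301.67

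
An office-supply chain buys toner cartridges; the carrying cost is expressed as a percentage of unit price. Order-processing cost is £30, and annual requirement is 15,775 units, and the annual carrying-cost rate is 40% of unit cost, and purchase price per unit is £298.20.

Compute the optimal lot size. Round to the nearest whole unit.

89 units

Holding cost per unit per year: H = 40% × £298.2 = £119.2800
Optimal lot size Q* = (2 × 15,775 × £30 / £119.28)^½ ≈ 89.08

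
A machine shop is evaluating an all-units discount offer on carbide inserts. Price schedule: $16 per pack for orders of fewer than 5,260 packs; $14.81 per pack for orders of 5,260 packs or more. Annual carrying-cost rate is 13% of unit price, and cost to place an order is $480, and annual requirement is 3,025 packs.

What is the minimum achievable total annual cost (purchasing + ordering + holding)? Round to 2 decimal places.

$50,139.83

H₁ = 13%×$16 = $2.0800;  H₂ = 13%×$14.81 = $1.9253
EOQ₁ = √(2×3,025×480/2.0800) = 1,181.59  (< 5,260, feasible at tier 1)
EOQ₂ = √(2×3,025×480/1.9253) = 1,228.14  (< 5,260 → use Q = 5,260 at tier-2 price)
TC(tier 1 (EOQ₁), Q≈1,181.6) = $50,857.71
TC(tier 2, Q≈5,260.0) = $50,139.83
Minimum at tier 2: $50,139.83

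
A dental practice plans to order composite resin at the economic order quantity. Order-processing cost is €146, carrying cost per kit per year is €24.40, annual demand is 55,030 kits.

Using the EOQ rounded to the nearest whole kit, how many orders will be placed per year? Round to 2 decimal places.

Q* = √(2·D·S / H) = √(2·55,030·146 / 24.4) = √658,555.7 ≈ 811.51 → Q = 812
Orders per year = D/Q = 55,030 / 812 = 67.771

67.77 orders per year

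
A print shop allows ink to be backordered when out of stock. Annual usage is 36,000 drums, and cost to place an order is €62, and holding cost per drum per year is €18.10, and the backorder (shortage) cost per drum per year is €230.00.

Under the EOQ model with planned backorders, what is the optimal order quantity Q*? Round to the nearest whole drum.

516 drums

Basic EOQ = √(2·36,000·62/18.1) = 496.618
Backorder adjustment √((H+b)/b) = √((18.1+230)/230) = 1.0386
Q* = 496.618 × 1.0386 ≈ 515.79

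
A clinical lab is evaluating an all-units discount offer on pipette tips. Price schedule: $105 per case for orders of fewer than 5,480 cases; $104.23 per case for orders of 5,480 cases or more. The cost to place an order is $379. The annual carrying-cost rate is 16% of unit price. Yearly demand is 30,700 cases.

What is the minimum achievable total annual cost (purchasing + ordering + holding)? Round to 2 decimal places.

H₁ = 16%×$105 = $16.8000;  H₂ = 16%×$104.23 = $16.6768
EOQ₁ = √(2×30,700×379/16.8000) = 1,176.93  (< 5,480, feasible at tier 1)
EOQ₂ = √(2×30,700×379/16.6768) = 1,181.27  (< 5,480 → use Q = 5,480 at tier-2 price)
TC(tier 1 (EOQ₁), Q≈1,176.9) = $3,243,272.36
TC(tier 2, Q≈5,480.0) = $3,247,678.66
Minimum at tier 1 (EOQ₁): $3,243,272.36

$3,243,272.36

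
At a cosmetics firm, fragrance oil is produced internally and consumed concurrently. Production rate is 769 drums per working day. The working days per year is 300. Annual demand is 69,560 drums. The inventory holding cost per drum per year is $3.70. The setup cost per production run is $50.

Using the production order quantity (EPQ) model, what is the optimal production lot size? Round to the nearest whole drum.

1,641 drums

d = 69,560/300 = 231.8667 drums/day;  effective holding cost H(1 − d/p) = 3.7·(1 − 231.8667/769) = 2.58439
Q* = √(2DS / H_eff) = √(2·69,560·50 / 2.58439) ≈ 1,640.59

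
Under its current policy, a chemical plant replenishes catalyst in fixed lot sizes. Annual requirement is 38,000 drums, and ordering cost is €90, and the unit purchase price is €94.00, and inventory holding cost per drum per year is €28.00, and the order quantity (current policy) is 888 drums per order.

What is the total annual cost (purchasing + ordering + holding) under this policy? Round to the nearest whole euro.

€3,588,283

Annual ordering cost = (D/Q)·S = (38,000/888) × 90 = €3,851.35
Annual holding cost  = (Q/2)·H = (888/2) × 28 = €12,432.00
Purchase cost = D·C = 38,000 × 94 = €3,572,000.00
Total = €3,851.35 + €12,432.00 + €3,572,000.00 = €3,588,283.35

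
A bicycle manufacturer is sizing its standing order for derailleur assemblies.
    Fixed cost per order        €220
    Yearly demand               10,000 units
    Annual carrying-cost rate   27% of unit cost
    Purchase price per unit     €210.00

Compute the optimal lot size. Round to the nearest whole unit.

279 units

Carrying cost H = €210 × 27% = €56.7000/unit/yr
Q* = √(2·D·S / H) = √(2·10,000·220 / 56.7) = √77,601.4 ≈ 278.57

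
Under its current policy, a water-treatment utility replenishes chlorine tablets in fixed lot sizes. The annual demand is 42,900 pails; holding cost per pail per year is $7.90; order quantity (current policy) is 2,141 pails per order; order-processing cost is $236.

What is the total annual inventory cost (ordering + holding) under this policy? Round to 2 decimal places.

Orders/yr = 42,900/2,141 = 20.037; ordering cost = 20.037 × $236 = $4,728.82
Average inventory = 2,141/2 = 1070.5; holding cost = 1070.5 × $7.9 = $8,456.95
Total = $4,728.82 + $8,456.95 = $13,185.77

$13,185.77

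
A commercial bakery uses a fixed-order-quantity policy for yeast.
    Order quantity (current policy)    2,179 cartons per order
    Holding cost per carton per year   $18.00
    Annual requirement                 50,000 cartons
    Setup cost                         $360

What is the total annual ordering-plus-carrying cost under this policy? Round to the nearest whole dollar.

$27,872

Annual ordering cost = (D/Q)·S = (50,000/2,179) × 360 = $8,260.67
Annual holding cost  = (Q/2)·H = (2,179/2) × 18 = $19,611.00
Total = $8,260.67 + $19,611.00 = $27,871.67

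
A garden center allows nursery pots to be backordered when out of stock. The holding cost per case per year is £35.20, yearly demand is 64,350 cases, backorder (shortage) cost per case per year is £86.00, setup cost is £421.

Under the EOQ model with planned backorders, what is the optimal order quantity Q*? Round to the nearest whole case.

Q* = √(2DS/H) · √((H + b)/b)
   = √(2 × 64,350 × 421 / 35.2) · √((35.2 + 86) / 86)
   = 1,240.678 × 1.1871 ≈ 1,472.86

1,473 cases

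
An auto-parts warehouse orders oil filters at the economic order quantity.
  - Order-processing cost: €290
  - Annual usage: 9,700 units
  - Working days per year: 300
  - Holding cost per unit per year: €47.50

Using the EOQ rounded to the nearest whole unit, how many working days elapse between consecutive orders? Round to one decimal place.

Q* = √(2·D·S / H) = √(2·9,700·290 / 47.5) = √118,442.1 ≈ 344.15 → Q = 344 units
T = Q/D × 300 days = 344/9,700 × 300 = 10.639 days

10.6 days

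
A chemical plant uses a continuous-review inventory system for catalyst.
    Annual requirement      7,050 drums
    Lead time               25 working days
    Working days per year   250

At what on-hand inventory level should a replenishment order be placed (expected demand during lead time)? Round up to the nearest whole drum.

705 drums

Daily demand d = 7,050 / 250 = 28.200 drums/day
Demand during lead time = 28.200 × 25 = 705.00
Reorder point = 705.00 → round up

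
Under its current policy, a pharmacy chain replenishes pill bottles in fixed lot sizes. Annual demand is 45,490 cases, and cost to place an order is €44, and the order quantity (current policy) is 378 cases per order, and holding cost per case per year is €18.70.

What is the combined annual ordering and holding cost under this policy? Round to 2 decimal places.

€8,829.43

Ordering: D/Q × S = 45,490/378 × €44 = €5,295.13
Holding:  Q/2 × H = 378/2 × €18.7 = €3,534.30
Total = €5,295.13 + €3,534.30 = €8,829.43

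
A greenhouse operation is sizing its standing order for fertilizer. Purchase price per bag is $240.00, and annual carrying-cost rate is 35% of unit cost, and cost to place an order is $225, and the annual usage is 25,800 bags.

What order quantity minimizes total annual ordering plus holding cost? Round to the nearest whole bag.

372 bags

H = i·C = 0.35 × $240 = $84.0000 per bag-year
EOQ = √(2DS/H) = √(2 × 25,800 × 225 / 84)
    = √(138,214.29) ≈ 371.77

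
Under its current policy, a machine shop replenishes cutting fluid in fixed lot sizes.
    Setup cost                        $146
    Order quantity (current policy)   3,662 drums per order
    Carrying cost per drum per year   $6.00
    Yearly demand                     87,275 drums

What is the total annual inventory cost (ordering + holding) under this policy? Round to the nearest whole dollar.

Ordering: D/Q × S = 87,275/3,662 × $146 = $3,479.56
Holding:  Q/2 × H = 3,662/2 × $6 = $10,986.00
Total = $3,479.56 + $10,986.00 = $14,465.56

$14,466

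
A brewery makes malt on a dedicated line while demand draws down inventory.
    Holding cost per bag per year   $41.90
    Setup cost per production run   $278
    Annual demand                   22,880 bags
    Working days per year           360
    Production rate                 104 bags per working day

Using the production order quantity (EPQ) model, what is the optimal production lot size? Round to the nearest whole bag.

884 bags

Daily demand d = 22,880/360 = 63.556; p = 104; 1 − d/p = 0.38889
EPQ = √(2DS / (H(1 − d/p)))
    = √(2 × 22,880 × 278 / (41.9 × 0.38889)) ≈ 883.58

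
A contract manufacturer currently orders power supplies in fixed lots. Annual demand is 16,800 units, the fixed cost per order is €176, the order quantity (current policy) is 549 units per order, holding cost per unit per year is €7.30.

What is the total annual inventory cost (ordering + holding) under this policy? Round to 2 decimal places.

Orders/yr = 16,800/549 = 30.601; ordering cost = 30.601 × €176 = €5,385.79
Average inventory = 549/2 = 274.5; holding cost = 274.5 × €7.3 = €2,003.85
Total = €5,385.79 + €2,003.85 = €7,389.64

€7,389.64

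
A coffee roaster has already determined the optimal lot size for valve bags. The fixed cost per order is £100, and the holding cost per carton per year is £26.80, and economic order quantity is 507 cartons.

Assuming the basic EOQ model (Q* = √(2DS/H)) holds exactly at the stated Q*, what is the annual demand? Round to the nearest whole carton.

34,445 cartons per year

From Q* = √(2DS/H) ⇒ Q*² = 2DS/H.
D = Q²H / (2S) = 507² × 26.8 / (2 × 100) = 34,444.57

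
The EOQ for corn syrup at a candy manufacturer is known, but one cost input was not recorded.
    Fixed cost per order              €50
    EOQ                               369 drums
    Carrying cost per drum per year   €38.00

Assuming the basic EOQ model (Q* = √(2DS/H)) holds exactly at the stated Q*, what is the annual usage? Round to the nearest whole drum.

51,741 drums per year

Since Q* = (2DS/H)^½, squaring gives Q*²·H = 2DS.
D = Q²H / (2S) = 369² × 38 / (2 × 50) = 51,741.18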